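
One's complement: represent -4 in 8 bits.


Original: 00000100
Invert all bits:
  bit 0: 0 → 1
  bit 1: 0 → 1
  bit 2: 0 → 1
  bit 3: 0 → 1
  bit 4: 0 → 1
  bit 5: 1 → 0
  bit 6: 0 → 1
  bit 7: 0 → 1
= 11111011


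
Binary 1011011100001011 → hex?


Group into 4-bit nibbles: 1011011100001011
  1011 = B
  0111 = 7
  0000 = 0
  1011 = B
= 0xB70B


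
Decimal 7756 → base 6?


Divide by 6 repeatedly:
7756 ÷ 6 = 1292 remainder 4
1292 ÷ 6 = 215 remainder 2
215 ÷ 6 = 35 remainder 5
35 ÷ 6 = 5 remainder 5
5 ÷ 6 = 0 remainder 5
Reading remainders bottom-up:
= 55524


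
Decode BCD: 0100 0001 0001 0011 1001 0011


Each 4-bit group → digit:
  0100 → 4
  0001 → 1
  0001 → 1
  0011 → 3
  1001 → 9
  0011 → 3
= 411393


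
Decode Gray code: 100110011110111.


Gray code: 100110011110111
MSB stays the same: 1
Each subsequent bit = prev_binary XOR current_gray:
  B[1] = 1 XOR 0 = 1
  B[2] = 1 XOR 0 = 1
  B[3] = 1 XOR 1 = 0
  B[4] = 0 XOR 1 = 1
  B[5] = 1 XOR 0 = 1
  B[6] = 1 XOR 0 = 1
  B[7] = 1 XOR 1 = 0
  B[8] = 0 XOR 1 = 1
  B[9] = 1 XOR 1 = 0
  B[10] = 0 XOR 1 = 1
  B[11] = 1 XOR 0 = 1
  B[12] = 1 XOR 1 = 0
  B[13] = 0 XOR 1 = 1
  B[14] = 1 XOR 1 = 0
= 111011101011010 (30554 decimal)


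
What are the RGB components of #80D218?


Hex: #80D218
R = 80₁₆ = 128
G = D2₁₆ = 210
B = 18₁₆ = 24
= RGB(128, 210, 24)


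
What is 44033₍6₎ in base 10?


Positional values (base 6):
  3 × 6^0 = 3 × 1 = 3
  3 × 6^1 = 3 × 6 = 18
  0 × 6^2 = 0 × 36 = 0
  4 × 6^3 = 4 × 216 = 864
  4 × 6^4 = 4 × 1296 = 5184
Sum = 3 + 18 + 0 + 864 + 5184
= 6069


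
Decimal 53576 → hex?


Divide by 16 repeatedly:
53576 ÷ 16 = 3348 remainder 8 (8)
3348 ÷ 16 = 209 remainder 4 (4)
209 ÷ 16 = 13 remainder 1 (1)
13 ÷ 16 = 0 remainder 13 (D)
Reading remainders bottom-up:
= 0xD148


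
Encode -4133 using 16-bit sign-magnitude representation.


Sign bit: 1 (negative)
Magnitude: 4133 = 001000000100101
= 1001000000100101


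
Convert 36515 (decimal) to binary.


Divide by 2 repeatedly:
36515 ÷ 2 = 18257 remainder 1
18257 ÷ 2 = 9128 remainder 1
9128 ÷ 2 = 4564 remainder 0
4564 ÷ 2 = 2282 remainder 0
2282 ÷ 2 = 1141 remainder 0
1141 ÷ 2 = 570 remainder 1
570 ÷ 2 = 285 remainder 0
285 ÷ 2 = 142 remainder 1
142 ÷ 2 = 71 remainder 0
71 ÷ 2 = 35 remainder 1
35 ÷ 2 = 17 remainder 1
17 ÷ 2 = 8 remainder 1
8 ÷ 2 = 4 remainder 0
4 ÷ 2 = 2 remainder 0
2 ÷ 2 = 1 remainder 0
1 ÷ 2 = 0 remainder 1
Reading remainders bottom-up:
= 1000111010100011


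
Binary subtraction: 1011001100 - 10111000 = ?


Align and subtract column by column (LSB to MSB, borrowing when needed):
  1011001100
- 0010111000
  ----------
  col 0: (0 - 0 borrow-in) - 0 → 0 - 0 = 0, borrow out 0
  col 1: (0 - 0 borrow-in) - 0 → 0 - 0 = 0, borrow out 0
  col 2: (1 - 0 borrow-in) - 0 → 1 - 0 = 1, borrow out 0
  col 3: (1 - 0 borrow-in) - 1 → 1 - 1 = 0, borrow out 0
  col 4: (0 - 0 borrow-in) - 1 → borrow from next column: (0+2) - 1 = 1, borrow out 1
  col 5: (0 - 1 borrow-in) - 1 → borrow from next column: (-1+2) - 1 = 0, borrow out 1
  col 6: (1 - 1 borrow-in) - 0 → 0 - 0 = 0, borrow out 0
  col 7: (1 - 0 borrow-in) - 1 → 1 - 1 = 0, borrow out 0
  col 8: (0 - 0 borrow-in) - 0 → 0 - 0 = 0, borrow out 0
  col 9: (1 - 0 borrow-in) - 0 → 1 - 0 = 1, borrow out 0
Reading bits MSB→LSB: 1000010100
Strip leading zeros: 1000010100
= 1000010100


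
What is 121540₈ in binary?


Each octal digit → 3 binary bits:
  1 = 001
  2 = 010
  1 = 001
  5 = 101
  4 = 100
  0 = 000
Concatenate: 001 010 001 101 100 000
= 001010001101100000


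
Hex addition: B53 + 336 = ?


Align and add column by column (LSB to MSB, each column mod 16 with carry):
  0B53
+ 0336
  ----
  col 0: 3(3) + 6(6) + 0 (carry in) = 9 → 9(9), carry out 0
  col 1: 5(5) + 3(3) + 0 (carry in) = 8 → 8(8), carry out 0
  col 2: B(11) + 3(3) + 0 (carry in) = 14 → E(14), carry out 0
  col 3: 0(0) + 0(0) + 0 (carry in) = 0 → 0(0), carry out 0
Reading digits MSB→LSB: 0E89
Strip leading zeros: E89
= 0xE89


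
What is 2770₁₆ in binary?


Each hex digit → 4 binary bits:
  2 = 0010
  7 = 0111
  7 = 0111
  0 = 0000
Concatenate: 0010 0111 0111 0000
= 0010011101110000


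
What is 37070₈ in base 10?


Positional values:
Position 0: 0 × 8^0 = 0
Position 1: 7 × 8^1 = 56
Position 2: 0 × 8^2 = 0
Position 3: 7 × 8^3 = 3584
Position 4: 3 × 8^4 = 12288
Sum = 0 + 56 + 0 + 3584 + 12288
= 15928


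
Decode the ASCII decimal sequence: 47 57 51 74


Codes (decimal): 47 57 51 74
Per-code ASCII lookup:
  47  (special character) → '/'
  57  (range 48-57: digits, 57 - 48 = 9) → '9'
  51  (range 48-57: digits, 51 - 48 = 3) → '3'
  74  (range 65-90: uppercase, 74 - 65 = 9) → 'J'
= '/93J'


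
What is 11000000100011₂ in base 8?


Group into 3-bit groups: 011000000100011
  011 = 3
  000 = 0
  000 = 0
  100 = 4
  011 = 3
= 0o30043


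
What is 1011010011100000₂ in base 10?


Positional values:
Bit 5: 1 × 2^5 = 32
Bit 6: 1 × 2^6 = 64
Bit 7: 1 × 2^7 = 128
Bit 10: 1 × 2^10 = 1024
Bit 12: 1 × 2^12 = 4096
Bit 13: 1 × 2^13 = 8192
Bit 15: 1 × 2^15 = 32768
Sum = 32 + 64 + 128 + 1024 + 4096 + 8192 + 32768
= 46304


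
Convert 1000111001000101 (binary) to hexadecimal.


Group into 4-bit nibbles: 1000111001000101
  1000 = 8
  1110 = E
  0100 = 4
  0101 = 5
= 0x8E45


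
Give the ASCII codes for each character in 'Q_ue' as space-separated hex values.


String: 'Q_ue'  (4 characters)
Per-character ASCII lookup:
  'Q': uppercase starts at 65: 'Q' = 65 + 16 = 81 → 0x51
  '_': special character: '_' = 95 → 0x5F
  'u': lowercase starts at 97: 'u' = 97 + 20 = 117 → 0x75
  'e': lowercase starts at 97: 'e' = 97 + 4 = 101 → 0x65
= 0x51 0x5F 0x75 0x65


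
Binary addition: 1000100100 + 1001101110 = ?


Align and add column by column (LSB to MSB, carry propagating):
  01000100100
+ 01001101110
  -----------
  col 0: 0 + 0 + 0 (carry in) = 0 → bit 0, carry out 0
  col 1: 0 + 1 + 0 (carry in) = 1 → bit 1, carry out 0
  col 2: 1 + 1 + 0 (carry in) = 2 → bit 0, carry out 1
  col 3: 0 + 1 + 1 (carry in) = 2 → bit 0, carry out 1
  col 4: 0 + 0 + 1 (carry in) = 1 → bit 1, carry out 0
  col 5: 1 + 1 + 0 (carry in) = 2 → bit 0, carry out 1
  col 6: 0 + 1 + 1 (carry in) = 2 → bit 0, carry out 1
  col 7: 0 + 0 + 1 (carry in) = 1 → bit 1, carry out 0
  col 8: 0 + 0 + 0 (carry in) = 0 → bit 0, carry out 0
  col 9: 1 + 1 + 0 (carry in) = 2 → bit 0, carry out 1
  col 10: 0 + 0 + 1 (carry in) = 1 → bit 1, carry out 0
Reading bits MSB→LSB: 10010010010
Strip leading zeros: 10010010010
= 10010010010


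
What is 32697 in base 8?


Divide by 8 repeatedly:
32697 ÷ 8 = 4087 remainder 1
4087 ÷ 8 = 510 remainder 7
510 ÷ 8 = 63 remainder 6
63 ÷ 8 = 7 remainder 7
7 ÷ 8 = 0 remainder 7
Reading remainders bottom-up:
= 0o77671


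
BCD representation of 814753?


Each digit → 4-bit binary:
  8 → 1000
  1 → 0001
  4 → 0100
  7 → 0111
  5 → 0101
  3 → 0011
= 1000 0001 0100 0111 0101 0011


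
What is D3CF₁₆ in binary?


Each hex digit → 4 binary bits:
  D = 1101
  3 = 0011
  C = 1100
  F = 1111
Concatenate: 1101 0011 1100 1111
= 1101001111001111


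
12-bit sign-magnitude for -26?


Sign bit: 1 (negative)
Magnitude: 26 = 00000011010
= 100000011010


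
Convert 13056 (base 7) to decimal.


Positional values (base 7):
  6 × 7^0 = 6 × 1 = 6
  5 × 7^1 = 5 × 7 = 35
  0 × 7^2 = 0 × 49 = 0
  3 × 7^3 = 3 × 343 = 1029
  1 × 7^4 = 1 × 2401 = 2401
Sum = 6 + 35 + 0 + 1029 + 2401
= 3471


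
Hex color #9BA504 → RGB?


Hex: #9BA504
R = 9B₁₆ = 155
G = A5₁₆ = 165
B = 04₁₆ = 4
= RGB(155, 165, 4)


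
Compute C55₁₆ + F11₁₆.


Align and add column by column (LSB to MSB, each column mod 16 with carry):
  0C55
+ 0F11
  ----
  col 0: 5(5) + 1(1) + 0 (carry in) = 6 → 6(6), carry out 0
  col 1: 5(5) + 1(1) + 0 (carry in) = 6 → 6(6), carry out 0
  col 2: C(12) + F(15) + 0 (carry in) = 27 → B(11), carry out 1
  col 3: 0(0) + 0(0) + 1 (carry in) = 1 → 1(1), carry out 0
Reading digits MSB→LSB: 1B66
Strip leading zeros: 1B66
= 0x1B66


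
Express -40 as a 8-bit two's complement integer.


Original: 00101000
Step 1 - Invert all bits: 11010111
Step 2 - Add 1: 11010111 + 1
= 11011000 (represents -40)


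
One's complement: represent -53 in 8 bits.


Original: 00110101
Invert all bits:
  bit 0: 0 → 1
  bit 1: 0 → 1
  bit 2: 1 → 0
  bit 3: 1 → 0
  bit 4: 0 → 1
  bit 5: 1 → 0
  bit 6: 0 → 1
  bit 7: 1 → 0
= 11001010


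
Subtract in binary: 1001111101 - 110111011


Align and subtract column by column (LSB to MSB, borrowing when needed):
  1001111101
- 0110111011
  ----------
  col 0: (1 - 0 borrow-in) - 1 → 1 - 1 = 0, borrow out 0
  col 1: (0 - 0 borrow-in) - 1 → borrow from next column: (0+2) - 1 = 1, borrow out 1
  col 2: (1 - 1 borrow-in) - 0 → 0 - 0 = 0, borrow out 0
  col 3: (1 - 0 borrow-in) - 1 → 1 - 1 = 0, borrow out 0
  col 4: (1 - 0 borrow-in) - 1 → 1 - 1 = 0, borrow out 0
  col 5: (1 - 0 borrow-in) - 1 → 1 - 1 = 0, borrow out 0
  col 6: (1 - 0 borrow-in) - 0 → 1 - 0 = 1, borrow out 0
  col 7: (0 - 0 borrow-in) - 1 → borrow from next column: (0+2) - 1 = 1, borrow out 1
  col 8: (0 - 1 borrow-in) - 1 → borrow from next column: (-1+2) - 1 = 0, borrow out 1
  col 9: (1 - 1 borrow-in) - 0 → 0 - 0 = 0, borrow out 0
Reading bits MSB→LSB: 0011000010
Strip leading zeros: 11000010
= 11000010


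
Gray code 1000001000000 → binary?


Gray code: 1000001000000
MSB stays the same: 1
Each subsequent bit = prev_binary XOR current_gray:
  B[1] = 1 XOR 0 = 1
  B[2] = 1 XOR 0 = 1
  B[3] = 1 XOR 0 = 1
  B[4] = 1 XOR 0 = 1
  B[5] = 1 XOR 0 = 1
  B[6] = 1 XOR 1 = 0
  B[7] = 0 XOR 0 = 0
  B[8] = 0 XOR 0 = 0
  B[9] = 0 XOR 0 = 0
  B[10] = 0 XOR 0 = 0
  B[11] = 0 XOR 0 = 0
  B[12] = 0 XOR 0 = 0
= 1111110000000 (8064 decimal)


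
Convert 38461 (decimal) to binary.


Divide by 2 repeatedly:
38461 ÷ 2 = 19230 remainder 1
19230 ÷ 2 = 9615 remainder 0
9615 ÷ 2 = 4807 remainder 1
4807 ÷ 2 = 2403 remainder 1
2403 ÷ 2 = 1201 remainder 1
1201 ÷ 2 = 600 remainder 1
600 ÷ 2 = 300 remainder 0
300 ÷ 2 = 150 remainder 0
150 ÷ 2 = 75 remainder 0
75 ÷ 2 = 37 remainder 1
37 ÷ 2 = 18 remainder 1
18 ÷ 2 = 9 remainder 0
9 ÷ 2 = 4 remainder 1
4 ÷ 2 = 2 remainder 0
2 ÷ 2 = 1 remainder 0
1 ÷ 2 = 0 remainder 1
Reading remainders bottom-up:
= 1001011000111101


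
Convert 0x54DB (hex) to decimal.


Positional values:
Position 0: B × 16^0 = 11 × 1 = 11
Position 1: D × 16^1 = 13 × 16 = 208
Position 2: 4 × 16^2 = 4 × 256 = 1024
Position 3: 5 × 16^3 = 5 × 4096 = 20480
Sum = 11 + 208 + 1024 + 20480
= 21723


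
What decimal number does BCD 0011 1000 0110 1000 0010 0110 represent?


Each 4-bit group → digit:
  0011 → 3
  1000 → 8
  0110 → 6
  1000 → 8
  0010 → 2
  0110 → 6
= 386826


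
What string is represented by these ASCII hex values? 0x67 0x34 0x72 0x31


Codes (hex): 0x67 0x34 0x72 0x31
Per-code ASCII lookup:
  0x67 = 103  (range 97-122: lowercase, 103 - 97 = 6) → 'g'
  0x34 = 52  (range 48-57: digits, 52 - 48 = 4) → '4'
  0x72 = 114  (range 97-122: lowercase, 114 - 97 = 17) → 'r'
  0x31 = 49  (range 48-57: digits, 49 - 48 = 1) → '1'
= 'g4r1'


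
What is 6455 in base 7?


Divide by 7 repeatedly:
6455 ÷ 7 = 922 remainder 1
922 ÷ 7 = 131 remainder 5
131 ÷ 7 = 18 remainder 5
18 ÷ 7 = 2 remainder 4
2 ÷ 7 = 0 remainder 2
Reading remainders bottom-up:
= 24551


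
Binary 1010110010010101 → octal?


Group into 3-bit groups: 001010110010010101
  001 = 1
  010 = 2
  110 = 6
  010 = 2
  010 = 2
  101 = 5
= 0o126225


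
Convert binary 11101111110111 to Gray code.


Binary: 11101111110111
Gray code: G = B XOR (B >> 1)
B >> 1 = 01110111111011
11101111110111 XOR 01110111111011:
  1 XOR 0 = 1
  1 XOR 1 = 0
  1 XOR 1 = 0
  0 XOR 1 = 1
  1 XOR 0 = 1
  1 XOR 1 = 0
  1 XOR 1 = 0
  1 XOR 1 = 0
  1 XOR 1 = 0
  1 XOR 1 = 0
  0 XOR 1 = 1
  1 XOR 0 = 1
  1 XOR 1 = 0
  1 XOR 1 = 0
= 10011000001100


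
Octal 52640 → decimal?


Positional values:
Position 0: 0 × 8^0 = 0
Position 1: 4 × 8^1 = 32
Position 2: 6 × 8^2 = 384
Position 3: 2 × 8^3 = 1024
Position 4: 5 × 8^4 = 20480
Sum = 0 + 32 + 384 + 1024 + 20480
= 21920


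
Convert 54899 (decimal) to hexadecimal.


Divide by 16 repeatedly:
54899 ÷ 16 = 3431 remainder 3 (3)
3431 ÷ 16 = 214 remainder 7 (7)
214 ÷ 16 = 13 remainder 6 (6)
13 ÷ 16 = 0 remainder 13 (D)
Reading remainders bottom-up:
= 0xD673


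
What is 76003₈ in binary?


Each octal digit → 3 binary bits:
  7 = 111
  6 = 110
  0 = 000
  0 = 000
  3 = 011
Concatenate: 111 110 000 000 011
= 111110000000011


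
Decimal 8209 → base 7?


Divide by 7 repeatedly:
8209 ÷ 7 = 1172 remainder 5
1172 ÷ 7 = 167 remainder 3
167 ÷ 7 = 23 remainder 6
23 ÷ 7 = 3 remainder 2
3 ÷ 7 = 0 remainder 3
Reading remainders bottom-up:
= 32635


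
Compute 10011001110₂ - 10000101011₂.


Align and subtract column by column (LSB to MSB, borrowing when needed):
  10011001110
- 10000101011
  -----------
  col 0: (0 - 0 borrow-in) - 1 → borrow from next column: (0+2) - 1 = 1, borrow out 1
  col 1: (1 - 1 borrow-in) - 1 → borrow from next column: (0+2) - 1 = 1, borrow out 1
  col 2: (1 - 1 borrow-in) - 0 → 0 - 0 = 0, borrow out 0
  col 3: (1 - 0 borrow-in) - 1 → 1 - 1 = 0, borrow out 0
  col 4: (0 - 0 borrow-in) - 0 → 0 - 0 = 0, borrow out 0
  col 5: (0 - 0 borrow-in) - 1 → borrow from next column: (0+2) - 1 = 1, borrow out 1
  col 6: (1 - 1 borrow-in) - 0 → 0 - 0 = 0, borrow out 0
  col 7: (1 - 0 borrow-in) - 0 → 1 - 0 = 1, borrow out 0
  col 8: (0 - 0 borrow-in) - 0 → 0 - 0 = 0, borrow out 0
  col 9: (0 - 0 borrow-in) - 0 → 0 - 0 = 0, borrow out 0
  col 10: (1 - 0 borrow-in) - 1 → 1 - 1 = 0, borrow out 0
Reading bits MSB→LSB: 00010100011
Strip leading zeros: 10100011
= 10100011


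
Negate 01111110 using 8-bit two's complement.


Original: 01111110
Step 1 - Invert all bits: 10000001
Step 2 - Add 1: 10000001 + 1
= 10000010 (represents -126)


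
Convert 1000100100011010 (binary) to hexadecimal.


Group into 4-bit nibbles: 1000100100011010
  1000 = 8
  1001 = 9
  0001 = 1
  1010 = A
= 0x891A


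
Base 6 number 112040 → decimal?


Positional values (base 6):
  0 × 6^0 = 0 × 1 = 0
  4 × 6^1 = 4 × 6 = 24
  0 × 6^2 = 0 × 36 = 0
  2 × 6^3 = 2 × 216 = 432
  1 × 6^4 = 1 × 1296 = 1296
  1 × 6^5 = 1 × 7776 = 7776
Sum = 0 + 24 + 0 + 432 + 1296 + 7776
= 9528


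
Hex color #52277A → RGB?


Hex: #52277A
R = 52₁₆ = 82
G = 27₁₆ = 39
B = 7A₁₆ = 122
= RGB(82, 39, 122)


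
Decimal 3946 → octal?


Divide by 8 repeatedly:
3946 ÷ 8 = 493 remainder 2
493 ÷ 8 = 61 remainder 5
61 ÷ 8 = 7 remainder 5
7 ÷ 8 = 0 remainder 7
Reading remainders bottom-up:
= 0o7552


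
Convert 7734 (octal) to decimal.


Positional values:
Position 0: 4 × 8^0 = 4
Position 1: 3 × 8^1 = 24
Position 2: 7 × 8^2 = 448
Position 3: 7 × 8^3 = 3584
Sum = 4 + 24 + 448 + 3584
= 4060


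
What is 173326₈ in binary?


Each octal digit → 3 binary bits:
  1 = 001
  7 = 111
  3 = 011
  3 = 011
  2 = 010
  6 = 110
Concatenate: 001 111 011 011 010 110
= 001111011011010110


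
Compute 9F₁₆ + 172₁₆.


Align and add column by column (LSB to MSB, each column mod 16 with carry):
  009F
+ 0172
  ----
  col 0: F(15) + 2(2) + 0 (carry in) = 17 → 1(1), carry out 1
  col 1: 9(9) + 7(7) + 1 (carry in) = 17 → 1(1), carry out 1
  col 2: 0(0) + 1(1) + 1 (carry in) = 2 → 2(2), carry out 0
  col 3: 0(0) + 0(0) + 0 (carry in) = 0 → 0(0), carry out 0
Reading digits MSB→LSB: 0211
Strip leading zeros: 211
= 0x211


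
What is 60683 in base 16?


Divide by 16 repeatedly:
60683 ÷ 16 = 3792 remainder 11 (B)
3792 ÷ 16 = 237 remainder 0 (0)
237 ÷ 16 = 14 remainder 13 (D)
14 ÷ 16 = 0 remainder 14 (E)
Reading remainders bottom-up:
= 0xED0B


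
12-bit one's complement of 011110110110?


Original: 011110110110
Invert all bits:
  bit 0: 0 → 1
  bit 1: 1 → 0
  bit 2: 1 → 0
  bit 3: 1 → 0
  bit 4: 1 → 0
  bit 5: 0 → 1
  bit 6: 1 → 0
  bit 7: 1 → 0
  bit 8: 0 → 1
  bit 9: 1 → 0
  bit 10: 1 → 0
  bit 11: 0 → 1
= 100001001001


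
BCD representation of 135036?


Each digit → 4-bit binary:
  1 → 0001
  3 → 0011
  5 → 0101
  0 → 0000
  3 → 0011
  6 → 0110
= 0001 0011 0101 0000 0011 0110


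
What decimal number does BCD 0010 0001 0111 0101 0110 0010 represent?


Each 4-bit group → digit:
  0010 → 2
  0001 → 1
  0111 → 7
  0101 → 5
  0110 → 6
  0010 → 2
= 217562


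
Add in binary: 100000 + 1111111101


Align and add column by column (LSB to MSB, carry propagating):
  00000100000
+ 01111111101
  -----------
  col 0: 0 + 1 + 0 (carry in) = 1 → bit 1, carry out 0
  col 1: 0 + 0 + 0 (carry in) = 0 → bit 0, carry out 0
  col 2: 0 + 1 + 0 (carry in) = 1 → bit 1, carry out 0
  col 3: 0 + 1 + 0 (carry in) = 1 → bit 1, carry out 0
  col 4: 0 + 1 + 0 (carry in) = 1 → bit 1, carry out 0
  col 5: 1 + 1 + 0 (carry in) = 2 → bit 0, carry out 1
  col 6: 0 + 1 + 1 (carry in) = 2 → bit 0, carry out 1
  col 7: 0 + 1 + 1 (carry in) = 2 → bit 0, carry out 1
  col 8: 0 + 1 + 1 (carry in) = 2 → bit 0, carry out 1
  col 9: 0 + 1 + 1 (carry in) = 2 → bit 0, carry out 1
  col 10: 0 + 0 + 1 (carry in) = 1 → bit 1, carry out 0
Reading bits MSB→LSB: 10000011101
Strip leading zeros: 10000011101
= 10000011101


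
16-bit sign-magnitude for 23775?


Sign bit: 0 (positive)
Magnitude: 23775 = 101110011011111
= 0101110011011111


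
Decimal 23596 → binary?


Divide by 2 repeatedly:
23596 ÷ 2 = 11798 remainder 0
11798 ÷ 2 = 5899 remainder 0
5899 ÷ 2 = 2949 remainder 1
2949 ÷ 2 = 1474 remainder 1
1474 ÷ 2 = 737 remainder 0
737 ÷ 2 = 368 remainder 1
368 ÷ 2 = 184 remainder 0
184 ÷ 2 = 92 remainder 0
92 ÷ 2 = 46 remainder 0
46 ÷ 2 = 23 remainder 0
23 ÷ 2 = 11 remainder 1
11 ÷ 2 = 5 remainder 1
5 ÷ 2 = 2 remainder 1
2 ÷ 2 = 1 remainder 0
1 ÷ 2 = 0 remainder 1
Reading remainders bottom-up:
= 101110000101100


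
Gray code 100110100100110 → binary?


Gray code: 100110100100110
MSB stays the same: 1
Each subsequent bit = prev_binary XOR current_gray:
  B[1] = 1 XOR 0 = 1
  B[2] = 1 XOR 0 = 1
  B[3] = 1 XOR 1 = 0
  B[4] = 0 XOR 1 = 1
  B[5] = 1 XOR 0 = 1
  B[6] = 1 XOR 1 = 0
  B[7] = 0 XOR 0 = 0
  B[8] = 0 XOR 0 = 0
  B[9] = 0 XOR 1 = 1
  B[10] = 1 XOR 0 = 1
  B[11] = 1 XOR 0 = 1
  B[12] = 1 XOR 1 = 0
  B[13] = 0 XOR 1 = 1
  B[14] = 1 XOR 0 = 1
= 111011000111011 (30267 decimal)


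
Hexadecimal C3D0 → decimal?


Positional values:
Position 0: 0 × 16^0 = 0 × 1 = 0
Position 1: D × 16^1 = 13 × 16 = 208
Position 2: 3 × 16^2 = 3 × 256 = 768
Position 3: C × 16^3 = 12 × 4096 = 49152
Sum = 0 + 208 + 768 + 49152
= 50128


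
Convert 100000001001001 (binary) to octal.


Group into 3-bit groups: 100000001001001
  100 = 4
  000 = 0
  001 = 1
  001 = 1
  001 = 1
= 0o40111


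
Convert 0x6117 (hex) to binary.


Each hex digit → 4 binary bits:
  6 = 0110
  1 = 0001
  1 = 0001
  7 = 0111
Concatenate: 0110 0001 0001 0111
= 0110000100010111


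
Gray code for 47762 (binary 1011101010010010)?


Binary: 1011101010010010
Gray code: G = B XOR (B >> 1)
B >> 1 = 0101110101001001
1011101010010010 XOR 0101110101001001:
  1 XOR 0 = 1
  0 XOR 1 = 1
  1 XOR 0 = 1
  1 XOR 1 = 0
  1 XOR 1 = 0
  0 XOR 1 = 1
  1 XOR 0 = 1
  0 XOR 1 = 1
  1 XOR 0 = 1
  0 XOR 1 = 1
  0 XOR 0 = 0
  1 XOR 0 = 1
  0 XOR 1 = 1
  0 XOR 0 = 0
  1 XOR 0 = 1
  0 XOR 1 = 1
= 1110011111011011


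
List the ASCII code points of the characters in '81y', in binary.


String: '81y'  (3 characters)
Per-character ASCII lookup:
  '8': digits start at 48: '8' = 48 + 8 = 56 → 111000
  '1': digits start at 48: '1' = 48 + 1 = 49 → 110001
  'y': lowercase starts at 97: 'y' = 97 + 24 = 121 → 1111001
= 111000 110001 1111001


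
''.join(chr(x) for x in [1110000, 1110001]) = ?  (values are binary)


Codes (binary): 1110000 1110001
Per-code ASCII lookup:
  1110000 = 112  (range 97-122: lowercase, 112 - 97 = 15) → 'p'
  1110001 = 113  (range 97-122: lowercase, 113 - 97 = 16) → 'q'
= 'pq'


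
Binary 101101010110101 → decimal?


Positional values:
Bit 0: 1 × 2^0 = 1
Bit 2: 1 × 2^2 = 4
Bit 4: 1 × 2^4 = 16
Bit 5: 1 × 2^5 = 32
Bit 7: 1 × 2^7 = 128
Bit 9: 1 × 2^9 = 512
Bit 11: 1 × 2^11 = 2048
Bit 12: 1 × 2^12 = 4096
Bit 14: 1 × 2^14 = 16384
Sum = 1 + 4 + 16 + 32 + 128 + 512 + 2048 + 4096 + 16384
= 23221


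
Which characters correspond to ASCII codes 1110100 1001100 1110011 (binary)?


Codes (binary): 1110100 1001100 1110011
Per-code ASCII lookup:
  1110100 = 116  (range 97-122: lowercase, 116 - 97 = 19) → 't'
  1001100 = 76  (range 65-90: uppercase, 76 - 65 = 11) → 'L'
  1110011 = 115  (range 97-122: lowercase, 115 - 97 = 18) → 's'
= 'tLs'


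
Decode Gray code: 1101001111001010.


Gray code: 1101001111001010
MSB stays the same: 1
Each subsequent bit = prev_binary XOR current_gray:
  B[1] = 1 XOR 1 = 0
  B[2] = 0 XOR 0 = 0
  B[3] = 0 XOR 1 = 1
  B[4] = 1 XOR 0 = 1
  B[5] = 1 XOR 0 = 1
  B[6] = 1 XOR 1 = 0
  B[7] = 0 XOR 1 = 1
  B[8] = 1 XOR 1 = 0
  B[9] = 0 XOR 1 = 1
  B[10] = 1 XOR 0 = 1
  B[11] = 1 XOR 0 = 1
  B[12] = 1 XOR 1 = 0
  B[13] = 0 XOR 0 = 0
  B[14] = 0 XOR 1 = 1
  B[15] = 1 XOR 0 = 1
= 1001110101110011 (40307 decimal)


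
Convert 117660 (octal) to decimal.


Positional values:
Position 0: 0 × 8^0 = 0
Position 1: 6 × 8^1 = 48
Position 2: 6 × 8^2 = 384
Position 3: 7 × 8^3 = 3584
Position 4: 1 × 8^4 = 4096
Position 5: 1 × 8^5 = 32768
Sum = 0 + 48 + 384 + 3584 + 4096 + 32768
= 40880


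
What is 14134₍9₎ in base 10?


Positional values (base 9):
  4 × 9^0 = 4 × 1 = 4
  3 × 9^1 = 3 × 9 = 27
  1 × 9^2 = 1 × 81 = 81
  4 × 9^3 = 4 × 729 = 2916
  1 × 9^4 = 1 × 6561 = 6561
Sum = 4 + 27 + 81 + 2916 + 6561
= 9589


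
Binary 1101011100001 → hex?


Group into 4-bit nibbles: 0001101011100001
  0001 = 1
  1010 = A
  1110 = E
  0001 = 1
= 0x1AE1


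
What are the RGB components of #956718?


Hex: #956718
R = 95₁₆ = 149
G = 67₁₆ = 103
B = 18₁₆ = 24
= RGB(149, 103, 24)


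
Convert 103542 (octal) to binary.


Each octal digit → 3 binary bits:
  1 = 001
  0 = 000
  3 = 011
  5 = 101
  4 = 100
  2 = 010
Concatenate: 001 000 011 101 100 010
= 001000011101100010


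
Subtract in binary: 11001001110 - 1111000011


Align and subtract column by column (LSB to MSB, borrowing when needed):
  11001001110
- 01111000011
  -----------
  col 0: (0 - 0 borrow-in) - 1 → borrow from next column: (0+2) - 1 = 1, borrow out 1
  col 1: (1 - 1 borrow-in) - 1 → borrow from next column: (0+2) - 1 = 1, borrow out 1
  col 2: (1 - 1 borrow-in) - 0 → 0 - 0 = 0, borrow out 0
  col 3: (1 - 0 borrow-in) - 0 → 1 - 0 = 1, borrow out 0
  col 4: (0 - 0 borrow-in) - 0 → 0 - 0 = 0, borrow out 0
  col 5: (0 - 0 borrow-in) - 0 → 0 - 0 = 0, borrow out 0
  col 6: (1 - 0 borrow-in) - 1 → 1 - 1 = 0, borrow out 0
  col 7: (0 - 0 borrow-in) - 1 → borrow from next column: (0+2) - 1 = 1, borrow out 1
  col 8: (0 - 1 borrow-in) - 1 → borrow from next column: (-1+2) - 1 = 0, borrow out 1
  col 9: (1 - 1 borrow-in) - 1 → borrow from next column: (0+2) - 1 = 1, borrow out 1
  col 10: (1 - 1 borrow-in) - 0 → 0 - 0 = 0, borrow out 0
Reading bits MSB→LSB: 01010001011
Strip leading zeros: 1010001011
= 1010001011


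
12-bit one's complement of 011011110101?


Original: 011011110101
Invert all bits:
  bit 0: 0 → 1
  bit 1: 1 → 0
  bit 2: 1 → 0
  bit 3: 0 → 1
  bit 4: 1 → 0
  bit 5: 1 → 0
  bit 6: 1 → 0
  bit 7: 1 → 0
  bit 8: 0 → 1
  bit 9: 1 → 0
  bit 10: 0 → 1
  bit 11: 1 → 0
= 100100001010


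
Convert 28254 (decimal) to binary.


Divide by 2 repeatedly:
28254 ÷ 2 = 14127 remainder 0
14127 ÷ 2 = 7063 remainder 1
7063 ÷ 2 = 3531 remainder 1
3531 ÷ 2 = 1765 remainder 1
1765 ÷ 2 = 882 remainder 1
882 ÷ 2 = 441 remainder 0
441 ÷ 2 = 220 remainder 1
220 ÷ 2 = 110 remainder 0
110 ÷ 2 = 55 remainder 0
55 ÷ 2 = 27 remainder 1
27 ÷ 2 = 13 remainder 1
13 ÷ 2 = 6 remainder 1
6 ÷ 2 = 3 remainder 0
3 ÷ 2 = 1 remainder 1
1 ÷ 2 = 0 remainder 1
Reading remainders bottom-up:
= 110111001011110


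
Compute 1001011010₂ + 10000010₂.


Align and add column by column (LSB to MSB, carry propagating):
  01001011010
+ 00010000010
  -----------
  col 0: 0 + 0 + 0 (carry in) = 0 → bit 0, carry out 0
  col 1: 1 + 1 + 0 (carry in) = 2 → bit 0, carry out 1
  col 2: 0 + 0 + 1 (carry in) = 1 → bit 1, carry out 0
  col 3: 1 + 0 + 0 (carry in) = 1 → bit 1, carry out 0
  col 4: 1 + 0 + 0 (carry in) = 1 → bit 1, carry out 0
  col 5: 0 + 0 + 0 (carry in) = 0 → bit 0, carry out 0
  col 6: 1 + 0 + 0 (carry in) = 1 → bit 1, carry out 0
  col 7: 0 + 1 + 0 (carry in) = 1 → bit 1, carry out 0
  col 8: 0 + 0 + 0 (carry in) = 0 → bit 0, carry out 0
  col 9: 1 + 0 + 0 (carry in) = 1 → bit 1, carry out 0
  col 10: 0 + 0 + 0 (carry in) = 0 → bit 0, carry out 0
Reading bits MSB→LSB: 01011011100
Strip leading zeros: 1011011100
= 1011011100


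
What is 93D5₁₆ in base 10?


Positional values:
Position 0: 5 × 16^0 = 5 × 1 = 5
Position 1: D × 16^1 = 13 × 16 = 208
Position 2: 3 × 16^2 = 3 × 256 = 768
Position 3: 9 × 16^3 = 9 × 4096 = 36864
Sum = 5 + 208 + 768 + 36864
= 37845


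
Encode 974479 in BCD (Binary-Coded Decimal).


Each digit → 4-bit binary:
  9 → 1001
  7 → 0111
  4 → 0100
  4 → 0100
  7 → 0111
  9 → 1001
= 1001 0111 0100 0100 0111 1001


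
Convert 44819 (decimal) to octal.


Divide by 8 repeatedly:
44819 ÷ 8 = 5602 remainder 3
5602 ÷ 8 = 700 remainder 2
700 ÷ 8 = 87 remainder 4
87 ÷ 8 = 10 remainder 7
10 ÷ 8 = 1 remainder 2
1 ÷ 8 = 0 remainder 1
Reading remainders bottom-up:
= 0o127423


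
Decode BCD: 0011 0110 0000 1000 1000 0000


Each 4-bit group → digit:
  0011 → 3
  0110 → 6
  0000 → 0
  1000 → 8
  1000 → 8
  0000 → 0
= 360880


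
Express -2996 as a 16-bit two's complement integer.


Original: 0000101110110100
Step 1 - Invert all bits: 1111010001001011
Step 2 - Add 1: 1111010001001011 + 1
= 1111010001001100 (represents -2996)


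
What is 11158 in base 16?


Divide by 16 repeatedly:
11158 ÷ 16 = 697 remainder 6 (6)
697 ÷ 16 = 43 remainder 9 (9)
43 ÷ 16 = 2 remainder 11 (B)
2 ÷ 16 = 0 remainder 2 (2)
Reading remainders bottom-up:
= 0x2B96


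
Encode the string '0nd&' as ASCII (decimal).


String: '0nd&'  (4 characters)
Per-character ASCII lookup:
  '0': digits start at 48: '0' = 48 + 0 = 48
  'n': lowercase starts at 97: 'n' = 97 + 13 = 110
  'd': lowercase starts at 97: 'd' = 97 + 3 = 100
  '&': special character: '&' = 38
= 48 110 100 38


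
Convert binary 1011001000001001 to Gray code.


Binary: 1011001000001001
Gray code: G = B XOR (B >> 1)
B >> 1 = 0101100100000100
1011001000001001 XOR 0101100100000100:
  1 XOR 0 = 1
  0 XOR 1 = 1
  1 XOR 0 = 1
  1 XOR 1 = 0
  0 XOR 1 = 1
  0 XOR 0 = 0
  1 XOR 0 = 1
  0 XOR 1 = 1
  0 XOR 0 = 0
  0 XOR 0 = 0
  0 XOR 0 = 0
  0 XOR 0 = 0
  1 XOR 0 = 1
  0 XOR 1 = 1
  0 XOR 0 = 0
  1 XOR 0 = 1
= 1110101100001101


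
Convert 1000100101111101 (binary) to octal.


Group into 3-bit groups: 001000100101111101
  001 = 1
  000 = 0
  100 = 4
  101 = 5
  111 = 7
  101 = 5
= 0o104575


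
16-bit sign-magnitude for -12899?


Sign bit: 1 (negative)
Magnitude: 12899 = 011001001100011
= 1011001001100011


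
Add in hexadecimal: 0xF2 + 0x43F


Align and add column by column (LSB to MSB, each column mod 16 with carry):
  00F2
+ 043F
  ----
  col 0: 2(2) + F(15) + 0 (carry in) = 17 → 1(1), carry out 1
  col 1: F(15) + 3(3) + 1 (carry in) = 19 → 3(3), carry out 1
  col 2: 0(0) + 4(4) + 1 (carry in) = 5 → 5(5), carry out 0
  col 3: 0(0) + 0(0) + 0 (carry in) = 0 → 0(0), carry out 0
Reading digits MSB→LSB: 0531
Strip leading zeros: 531
= 0x531


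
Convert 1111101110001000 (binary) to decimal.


Positional values:
Bit 3: 1 × 2^3 = 8
Bit 7: 1 × 2^7 = 128
Bit 8: 1 × 2^8 = 256
Bit 9: 1 × 2^9 = 512
Bit 11: 1 × 2^11 = 2048
Bit 12: 1 × 2^12 = 4096
Bit 13: 1 × 2^13 = 8192
Bit 14: 1 × 2^14 = 16384
Bit 15: 1 × 2^15 = 32768
Sum = 8 + 128 + 256 + 512 + 2048 + 4096 + 8192 + 16384 + 32768
= 64392


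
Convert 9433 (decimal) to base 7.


Divide by 7 repeatedly:
9433 ÷ 7 = 1347 remainder 4
1347 ÷ 7 = 192 remainder 3
192 ÷ 7 = 27 remainder 3
27 ÷ 7 = 3 remainder 6
3 ÷ 7 = 0 remainder 3
Reading remainders bottom-up:
= 36334


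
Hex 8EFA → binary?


Each hex digit → 4 binary bits:
  8 = 1000
  E = 1110
  F = 1111
  A = 1010
Concatenate: 1000 1110 1111 1010
= 1000111011111010


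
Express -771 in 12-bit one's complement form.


Original: 001100000011
Invert all bits:
  bit 0: 0 → 1
  bit 1: 0 → 1
  bit 2: 1 → 0
  bit 3: 1 → 0
  bit 4: 0 → 1
  bit 5: 0 → 1
  bit 6: 0 → 1
  bit 7: 0 → 1
  bit 8: 0 → 1
  bit 9: 0 → 1
  bit 10: 1 → 0
  bit 11: 1 → 0
= 110011111100


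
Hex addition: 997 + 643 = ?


Align and add column by column (LSB to MSB, each column mod 16 with carry):
  0997
+ 0643
  ----
  col 0: 7(7) + 3(3) + 0 (carry in) = 10 → A(10), carry out 0
  col 1: 9(9) + 4(4) + 0 (carry in) = 13 → D(13), carry out 0
  col 2: 9(9) + 6(6) + 0 (carry in) = 15 → F(15), carry out 0
  col 3: 0(0) + 0(0) + 0 (carry in) = 0 → 0(0), carry out 0
Reading digits MSB→LSB: 0FDA
Strip leading zeros: FDA
= 0xFDA


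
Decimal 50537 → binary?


Divide by 2 repeatedly:
50537 ÷ 2 = 25268 remainder 1
25268 ÷ 2 = 12634 remainder 0
12634 ÷ 2 = 6317 remainder 0
6317 ÷ 2 = 3158 remainder 1
3158 ÷ 2 = 1579 remainder 0
1579 ÷ 2 = 789 remainder 1
789 ÷ 2 = 394 remainder 1
394 ÷ 2 = 197 remainder 0
197 ÷ 2 = 98 remainder 1
98 ÷ 2 = 49 remainder 0
49 ÷ 2 = 24 remainder 1
24 ÷ 2 = 12 remainder 0
12 ÷ 2 = 6 remainder 0
6 ÷ 2 = 3 remainder 0
3 ÷ 2 = 1 remainder 1
1 ÷ 2 = 0 remainder 1
Reading remainders bottom-up:
= 1100010101101001


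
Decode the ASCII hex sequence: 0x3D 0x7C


Codes (hex): 0x3D 0x7C
Per-code ASCII lookup:
  0x3D = 61  (special character) → '='
  0x7C = 124  (special character) → '|'
= '=|'


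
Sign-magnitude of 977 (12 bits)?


Sign bit: 0 (positive)
Magnitude: 977 = 01111010001
= 001111010001


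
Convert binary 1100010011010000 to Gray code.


Binary: 1100010011010000
Gray code: G = B XOR (B >> 1)
B >> 1 = 0110001001101000
1100010011010000 XOR 0110001001101000:
  1 XOR 0 = 1
  1 XOR 1 = 0
  0 XOR 1 = 1
  0 XOR 0 = 0
  0 XOR 0 = 0
  1 XOR 0 = 1
  0 XOR 1 = 1
  0 XOR 0 = 0
  1 XOR 0 = 1
  1 XOR 1 = 0
  0 XOR 1 = 1
  1 XOR 0 = 1
  0 XOR 1 = 1
  0 XOR 0 = 0
  0 XOR 0 = 0
  0 XOR 0 = 0
= 1010011010111000


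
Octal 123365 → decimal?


Positional values:
Position 0: 5 × 8^0 = 5
Position 1: 6 × 8^1 = 48
Position 2: 3 × 8^2 = 192
Position 3: 3 × 8^3 = 1536
Position 4: 2 × 8^4 = 8192
Position 5: 1 × 8^5 = 32768
Sum = 5 + 48 + 192 + 1536 + 8192 + 32768
= 42741


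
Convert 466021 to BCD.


Each digit → 4-bit binary:
  4 → 0100
  6 → 0110
  6 → 0110
  0 → 0000
  2 → 0010
  1 → 0001
= 0100 0110 0110 0000 0010 0001


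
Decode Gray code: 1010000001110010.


Gray code: 1010000001110010
MSB stays the same: 1
Each subsequent bit = prev_binary XOR current_gray:
  B[1] = 1 XOR 0 = 1
  B[2] = 1 XOR 1 = 0
  B[3] = 0 XOR 0 = 0
  B[4] = 0 XOR 0 = 0
  B[5] = 0 XOR 0 = 0
  B[6] = 0 XOR 0 = 0
  B[7] = 0 XOR 0 = 0
  B[8] = 0 XOR 0 = 0
  B[9] = 0 XOR 1 = 1
  B[10] = 1 XOR 1 = 0
  B[11] = 0 XOR 1 = 1
  B[12] = 1 XOR 0 = 1
  B[13] = 1 XOR 0 = 1
  B[14] = 1 XOR 1 = 0
  B[15] = 0 XOR 0 = 0
= 1100000001011100 (49244 decimal)


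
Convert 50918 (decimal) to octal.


Divide by 8 repeatedly:
50918 ÷ 8 = 6364 remainder 6
6364 ÷ 8 = 795 remainder 4
795 ÷ 8 = 99 remainder 3
99 ÷ 8 = 12 remainder 3
12 ÷ 8 = 1 remainder 4
1 ÷ 8 = 0 remainder 1
Reading remainders bottom-up:
= 0o143346


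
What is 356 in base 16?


Divide by 16 repeatedly:
356 ÷ 16 = 22 remainder 4 (4)
22 ÷ 16 = 1 remainder 6 (6)
1 ÷ 16 = 0 remainder 1 (1)
Reading remainders bottom-up:
= 0x164


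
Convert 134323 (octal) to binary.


Each octal digit → 3 binary bits:
  1 = 001
  3 = 011
  4 = 100
  3 = 011
  2 = 010
  3 = 011
Concatenate: 001 011 100 011 010 011
= 001011100011010011


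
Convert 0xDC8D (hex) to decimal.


Positional values:
Position 0: D × 16^0 = 13 × 1 = 13
Position 1: 8 × 16^1 = 8 × 16 = 128
Position 2: C × 16^2 = 12 × 256 = 3072
Position 3: D × 16^3 = 13 × 4096 = 53248
Sum = 13 + 128 + 3072 + 53248
= 56461


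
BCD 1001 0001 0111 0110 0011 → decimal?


Each 4-bit group → digit:
  1001 → 9
  0001 → 1
  0111 → 7
  0110 → 6
  0011 → 3
= 91763


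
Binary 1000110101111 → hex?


Group into 4-bit nibbles: 0001000110101111
  0001 = 1
  0001 = 1
  1010 = A
  1111 = F
= 0x11AF


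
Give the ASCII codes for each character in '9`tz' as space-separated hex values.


String: '9`tz'  (4 characters)
Per-character ASCII lookup:
  '9': digits start at 48: '9' = 48 + 9 = 57 → 0x39
  '`': special character: '`' = 96 → 0x60
  't': lowercase starts at 97: 't' = 97 + 19 = 116 → 0x74
  'z': lowercase starts at 97: 'z' = 97 + 25 = 122 → 0x7A
= 0x39 0x60 0x74 0x7A


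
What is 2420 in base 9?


Divide by 9 repeatedly:
2420 ÷ 9 = 268 remainder 8
268 ÷ 9 = 29 remainder 7
29 ÷ 9 = 3 remainder 2
3 ÷ 9 = 0 remainder 3
Reading remainders bottom-up:
= 3278


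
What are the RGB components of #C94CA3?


Hex: #C94CA3
R = C9₁₆ = 201
G = 4C₁₆ = 76
B = A3₁₆ = 163
= RGB(201, 76, 163)


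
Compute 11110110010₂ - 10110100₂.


Align and subtract column by column (LSB to MSB, borrowing when needed):
  11110110010
- 00010110100
  -----------
  col 0: (0 - 0 borrow-in) - 0 → 0 - 0 = 0, borrow out 0
  col 1: (1 - 0 borrow-in) - 0 → 1 - 0 = 1, borrow out 0
  col 2: (0 - 0 borrow-in) - 1 → borrow from next column: (0+2) - 1 = 1, borrow out 1
  col 3: (0 - 1 borrow-in) - 0 → borrow from next column: (-1+2) - 0 = 1, borrow out 1
  col 4: (1 - 1 borrow-in) - 1 → borrow from next column: (0+2) - 1 = 1, borrow out 1
  col 5: (1 - 1 borrow-in) - 1 → borrow from next column: (0+2) - 1 = 1, borrow out 1
  col 6: (0 - 1 borrow-in) - 0 → borrow from next column: (-1+2) - 0 = 1, borrow out 1
  col 7: (1 - 1 borrow-in) - 1 → borrow from next column: (0+2) - 1 = 1, borrow out 1
  col 8: (1 - 1 borrow-in) - 0 → 0 - 0 = 0, borrow out 0
  col 9: (1 - 0 borrow-in) - 0 → 1 - 0 = 1, borrow out 0
  col 10: (1 - 0 borrow-in) - 0 → 1 - 0 = 1, borrow out 0
Reading bits MSB→LSB: 11011111110
Strip leading zeros: 11011111110
= 11011111110


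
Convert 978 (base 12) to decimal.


Positional values (base 12):
  8 × 12^0 = 8 × 1 = 8
  7 × 12^1 = 7 × 12 = 84
  9 × 12^2 = 9 × 144 = 1296
Sum = 8 + 84 + 1296
= 1388


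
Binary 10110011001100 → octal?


Group into 3-bit groups: 010110011001100
  010 = 2
  110 = 6
  011 = 3
  001 = 1
  100 = 4
= 0o26314


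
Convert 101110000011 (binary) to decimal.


Positional values:
Bit 0: 1 × 2^0 = 1
Bit 1: 1 × 2^1 = 2
Bit 7: 1 × 2^7 = 128
Bit 8: 1 × 2^8 = 256
Bit 9: 1 × 2^9 = 512
Bit 11: 1 × 2^11 = 2048
Sum = 1 + 2 + 128 + 256 + 512 + 2048
= 2947


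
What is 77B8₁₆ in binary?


Each hex digit → 4 binary bits:
  7 = 0111
  7 = 0111
  B = 1011
  8 = 1000
Concatenate: 0111 0111 1011 1000
= 0111011110111000


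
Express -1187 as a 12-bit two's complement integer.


Original: 010010100011
Step 1 - Invert all bits: 101101011100
Step 2 - Add 1: 101101011100 + 1
= 101101011101 (represents -1187)


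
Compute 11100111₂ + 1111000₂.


Align and add column by column (LSB to MSB, carry propagating):
  011100111
+ 001111000
  ---------
  col 0: 1 + 0 + 0 (carry in) = 1 → bit 1, carry out 0
  col 1: 1 + 0 + 0 (carry in) = 1 → bit 1, carry out 0
  col 2: 1 + 0 + 0 (carry in) = 1 → bit 1, carry out 0
  col 3: 0 + 1 + 0 (carry in) = 1 → bit 1, carry out 0
  col 4: 0 + 1 + 0 (carry in) = 1 → bit 1, carry out 0
  col 5: 1 + 1 + 0 (carry in) = 2 → bit 0, carry out 1
  col 6: 1 + 1 + 1 (carry in) = 3 → bit 1, carry out 1
  col 7: 1 + 0 + 1 (carry in) = 2 → bit 0, carry out 1
  col 8: 0 + 0 + 1 (carry in) = 1 → bit 1, carry out 0
Reading bits MSB→LSB: 101011111
Strip leading zeros: 101011111
= 101011111


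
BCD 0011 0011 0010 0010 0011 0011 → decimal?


Each 4-bit group → digit:
  0011 → 3
  0011 → 3
  0010 → 2
  0010 → 2
  0011 → 3
  0011 → 3
= 332233


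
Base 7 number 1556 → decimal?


Positional values (base 7):
  6 × 7^0 = 6 × 1 = 6
  5 × 7^1 = 5 × 7 = 35
  5 × 7^2 = 5 × 49 = 245
  1 × 7^3 = 1 × 343 = 343
Sum = 6 + 35 + 245 + 343
= 629


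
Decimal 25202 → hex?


Divide by 16 repeatedly:
25202 ÷ 16 = 1575 remainder 2 (2)
1575 ÷ 16 = 98 remainder 7 (7)
98 ÷ 16 = 6 remainder 2 (2)
6 ÷ 16 = 0 remainder 6 (6)
Reading remainders bottom-up:
= 0x6272


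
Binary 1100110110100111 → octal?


Group into 3-bit groups: 001100110110100111
  001 = 1
  100 = 4
  110 = 6
  110 = 6
  100 = 4
  111 = 7
= 0o146647


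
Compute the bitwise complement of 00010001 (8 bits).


Original: 00010001
Invert all bits:
  bit 0: 0 → 1
  bit 1: 0 → 1
  bit 2: 0 → 1
  bit 3: 1 → 0
  bit 4: 0 → 1
  bit 5: 0 → 1
  bit 6: 0 → 1
  bit 7: 1 → 0
= 11101110


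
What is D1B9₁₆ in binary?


Each hex digit → 4 binary bits:
  D = 1101
  1 = 0001
  B = 1011
  9 = 1001
Concatenate: 1101 0001 1011 1001
= 1101000110111001


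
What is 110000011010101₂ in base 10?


Positional values:
Bit 0: 1 × 2^0 = 1
Bit 2: 1 × 2^2 = 4
Bit 4: 1 × 2^4 = 16
Bit 6: 1 × 2^6 = 64
Bit 7: 1 × 2^7 = 128
Bit 13: 1 × 2^13 = 8192
Bit 14: 1 × 2^14 = 16384
Sum = 1 + 4 + 16 + 64 + 128 + 8192 + 16384
= 24789


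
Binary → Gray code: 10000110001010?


Binary: 10000110001010
Gray code: G = B XOR (B >> 1)
B >> 1 = 01000011000101
10000110001010 XOR 01000011000101:
  1 XOR 0 = 1
  0 XOR 1 = 1
  0 XOR 0 = 0
  0 XOR 0 = 0
  0 XOR 0 = 0
  1 XOR 0 = 1
  1 XOR 1 = 0
  0 XOR 1 = 1
  0 XOR 0 = 0
  0 XOR 0 = 0
  1 XOR 0 = 1
  0 XOR 1 = 1
  1 XOR 0 = 1
  0 XOR 1 = 1
= 11000101001111


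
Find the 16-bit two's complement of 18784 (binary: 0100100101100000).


Original: 0100100101100000
Step 1 - Invert all bits: 1011011010011111
Step 2 - Add 1: 1011011010011111 + 1
= 1011011010100000 (represents -18784)


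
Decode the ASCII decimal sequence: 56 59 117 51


Codes (decimal): 56 59 117 51
Per-code ASCII lookup:
  56  (range 48-57: digits, 56 - 48 = 8) → '8'
  59  (special character) → ';'
  117  (range 97-122: lowercase, 117 - 97 = 20) → 'u'
  51  (range 48-57: digits, 51 - 48 = 3) → '3'
= '8;u3'


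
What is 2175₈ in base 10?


Positional values:
Position 0: 5 × 8^0 = 5
Position 1: 7 × 8^1 = 56
Position 2: 1 × 8^2 = 64
Position 3: 2 × 8^3 = 1024
Sum = 5 + 56 + 64 + 1024
= 1149


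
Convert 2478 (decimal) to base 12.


Divide by 12 repeatedly:
2478 ÷ 12 = 206 remainder 6
206 ÷ 12 = 17 remainder 2
17 ÷ 12 = 1 remainder 5
1 ÷ 12 = 0 remainder 1
Reading remainders bottom-up:
= 1526


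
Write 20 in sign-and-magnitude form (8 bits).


Sign bit: 0 (positive)
Magnitude: 20 = 0010100
= 00010100


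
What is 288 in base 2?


Divide by 2 repeatedly:
288 ÷ 2 = 144 remainder 0
144 ÷ 2 = 72 remainder 0
72 ÷ 2 = 36 remainder 0
36 ÷ 2 = 18 remainder 0
18 ÷ 2 = 9 remainder 0
9 ÷ 2 = 4 remainder 1
4 ÷ 2 = 2 remainder 0
2 ÷ 2 = 1 remainder 0
1 ÷ 2 = 0 remainder 1
Reading remainders bottom-up:
= 100100000


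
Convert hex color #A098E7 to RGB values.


Hex: #A098E7
R = A0₁₆ = 160
G = 98₁₆ = 152
B = E7₁₆ = 231
= RGB(160, 152, 231)


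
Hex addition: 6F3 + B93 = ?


Align and add column by column (LSB to MSB, each column mod 16 with carry):
  06F3
+ 0B93
  ----
  col 0: 3(3) + 3(3) + 0 (carry in) = 6 → 6(6), carry out 0
  col 1: F(15) + 9(9) + 0 (carry in) = 24 → 8(8), carry out 1
  col 2: 6(6) + B(11) + 1 (carry in) = 18 → 2(2), carry out 1
  col 3: 0(0) + 0(0) + 1 (carry in) = 1 → 1(1), carry out 0
Reading digits MSB→LSB: 1286
Strip leading zeros: 1286
= 0x1286
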